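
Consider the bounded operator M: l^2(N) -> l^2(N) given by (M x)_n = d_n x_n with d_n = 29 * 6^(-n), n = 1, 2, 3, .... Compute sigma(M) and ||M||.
sigma(M) = {29 * 6^(-n) : n ≥ 1} ∪ {0}; ||M|| = 29/6

A bounded diagonal operator on l^2 with diagonal entries d_n has spectrum equal to the closure of {d_n : n ≥ 1}: every d_n is an eigenvalue (with eigenvector e_n), so {d_n} ⊂ sigma(M); the spectrum is closed, so its closure is too; and for lambda not in the closure, (M - lambda I) has bounded inverse (the diagonal entries 1/(d_n - lambda) are bounded). For our sequence d_n = 29 * 6^(-n), n = 1, 2, 3, ...:
  - {d_n} = {29 * 6^(-n) : n ≥ 1}; the only limit point is 0
  - closure = {29 * 6^(-n) : n ≥ 1} ∪ {0}
For the norm: a diagonal operator has ||M|| = sup_n |d_n|. Here d_n = 29 * 6^(-n) is positive and decreasing, so sup_n |d_n| = d_1 = 29/6. So ||M|| = 29/6.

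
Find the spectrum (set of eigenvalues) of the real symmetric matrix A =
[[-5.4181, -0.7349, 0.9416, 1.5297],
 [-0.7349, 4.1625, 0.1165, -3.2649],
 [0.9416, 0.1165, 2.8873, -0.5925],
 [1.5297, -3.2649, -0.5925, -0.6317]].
sigma(A) ≈ {-6, -2, 3, 6}

A is real symmetric, so its spectrum consists of real eigenvalues. Expanding the characteristic polynomial of the displayed matrix gives
  det(λ I - A) = p(λ) = λ^4 + (-1)λ^3 + (-42)λ^2 + (36.0017)λ + (215.9933).
Solving p(λ) = 0 yields eigenvalues ≈ -6, -2, 3, 6. (A is shown rounded to 4 decimals, so these recover the underlying integer eigenvalues to within that precision.)
Verification: the trace of A = 1 equals the sum of eigenvalues 1, and det(A) ≈ 215.9933 matches the eigenvalue product 216.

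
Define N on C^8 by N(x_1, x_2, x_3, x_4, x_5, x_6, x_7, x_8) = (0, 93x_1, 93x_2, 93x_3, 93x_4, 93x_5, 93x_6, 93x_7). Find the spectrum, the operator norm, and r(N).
sigma(N) = {0}; ||N|| = 93; r(N) = 0. (N is nilpotent with N^8 = 0.)

On C^8, N is a strictly lower-triangular matrix with 93 on the subdiagonal and zeros elsewhere, so its characteristic polynomial is lambda^8 and every eigenvalue is 0: sigma(N) = {0}. For the operator norm, N e_i = 93e_{i+1} for i = 1, ..., 7 and N e_8 = 0, so the singular values of N are 93 (with multiplicity 7) and 0; hence ||N|| = 93. The spectral radius r(N) = max|lambda| = 0. Note ||N|| > r(N) — characteristic of non-normal nilpotent operators. Indeed N^8 = 0.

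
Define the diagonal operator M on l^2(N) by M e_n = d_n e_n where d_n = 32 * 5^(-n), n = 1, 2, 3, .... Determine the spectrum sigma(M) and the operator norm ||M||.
sigma(M) = {32 * 5^(-n) : n ≥ 1} ∪ {0}; ||M|| = 32/5

A bounded diagonal operator on l^2 with diagonal entries d_n has spectrum equal to the closure of {d_n : n ≥ 1}: every d_n is an eigenvalue (with eigenvector e_n), so {d_n} ⊂ sigma(M); the spectrum is closed, so its closure is too; and for lambda not in the closure, (M - lambda I) has bounded inverse (the diagonal entries 1/(d_n - lambda) are bounded). For our sequence d_n = 32 * 5^(-n), n = 1, 2, 3, ...:
  - {d_n} = {32 * 5^(-n) : n ≥ 1}; the only limit point is 0
  - closure = {32 * 5^(-n) : n ≥ 1} ∪ {0}
For the norm: a diagonal operator has ||M|| = sup_n |d_n|. Here d_n = 32 * 5^(-n) is positive and decreasing, so sup_n |d_n| = d_1 = 32/5. So ||M|| = 32/5.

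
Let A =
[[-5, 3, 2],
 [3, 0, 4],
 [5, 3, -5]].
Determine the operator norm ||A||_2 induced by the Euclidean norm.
||A||_2 ≈ 8.7488 (= sqrt(largest eigenvalue of A^T A))

||A||_2 = sigma_max(A) = sqrt(lambda_max(A^T A)). Form the symmetric matrix M = A^T A =
[[59, 0, -23],
 [0, 18, -9],
 [-23, -9, 45]].
Its characteristic polynomial (trace, sum of principal 2x2 minors, determinant of M give the coefficients) is
  p(λ) = det(λ I - M) = λ^3 - 122λ^2 + 3917λ - 33489.
No integer candidate from the rational root theorem (±divisors of 33489) is a root, so the roots are irrational. The cubic discriminant is Δ = 2509989017 > 0, so there are three distinct real roots. p(13) = -989 and p(14) = 181 have opposite signs, so a root lies in (13, 14); Newton's method refines it to λ ≈ 13.8358. p(31) = 487 and p(32) = -305 have opposite signs, so a root lies in (31, 32); Newton's method refines it to λ ≈ 31.623. p(76) = -1493 and p(77) = 1315 have opposite signs, so a root lies in (76, 77); Newton's method refines it to λ ≈ 76.5412. Check (Vieta): the three roots sum to 122, matching tr M = 122.
So the eigenvalues of A^T A are ≈ 13.8358, 31.623, 76.5412 (all ≥ 0, as they must be for A^T A). The largest is λ_max ≈ 76.5412, hence ||A||_2 = sqrt(λ_max) ≈ 8.7488.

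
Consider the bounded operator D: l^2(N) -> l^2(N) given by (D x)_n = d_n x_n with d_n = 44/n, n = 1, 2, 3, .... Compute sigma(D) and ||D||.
sigma(D) = {44/n : n ≥ 1} ∪ {0}; ||D|| = 44

A bounded diagonal operator on l^2 with diagonal entries d_n has spectrum equal to the closure of {d_n : n ≥ 1}: every d_n is an eigenvalue (with eigenvector e_n), so {d_n} ⊂ sigma(D); the spectrum is closed, so its closure is too; and for lambda not in the closure, (D - lambda I) has bounded inverse (the diagonal entries 1/(d_n - lambda) are bounded). For our sequence d_n = 44/n, n = 1, 2, 3, ...:
  - {d_n} = {44/n : n ≥ 1}; the only limit point is 0
  - closure = {44/n : n ≥ 1} ∪ {0}
For the norm: a diagonal operator has ||D|| = sup_n |d_n|. Here d_n = 44/n is positive and decreasing, so sup_n |d_n| = d_1 = 44. So ||D|| = 44.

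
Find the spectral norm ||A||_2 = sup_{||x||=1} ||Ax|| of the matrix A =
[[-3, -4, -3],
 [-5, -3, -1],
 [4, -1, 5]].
||A||_2 = sqrt(87) ≈ 9.3274 (= sqrt(largest eigenvalue of A^T A))

||A||_2 = sigma_max(A) = sqrt(lambda_max(A^T A)). Form the symmetric matrix M = A^T A =
[[50, 23, 34],
 [23, 26, 10],
 [34, 10, 35]].
Its characteristic polynomial (trace, sum of principal 2x2 minors, determinant of M give the coefficients) is
  p(λ) = det(λ I - M) = λ^3 - 111λ^2 + 2175λ - 7569.
By the rational root theorem any rational root is an integer divisor of 7569. Testing λ = 87: p(87) = 658503 - 840159 + 189225 - 7569 = 0, so λ = 87 is a root. Dividing out (λ - 87) leaves p(λ) = (λ - 87)(λ^2 - 24λ + 87). For λ^2 - 24λ + 87 the discriminant is 228. It is nonnegative but not a perfect square, so the roots are real and irrational: λ = (24 ± sqrt(228))/2 ≈ 19.5498, 4.4502.
So the eigenvalues of A^T A are ≈ 4.4502, 19.5498, 87 (all ≥ 0, as they must be for A^T A). The largest is λ_max = 87, hence ||A||_2 = sqrt(λ_max) = sqrt(87) ≈ 9.3274.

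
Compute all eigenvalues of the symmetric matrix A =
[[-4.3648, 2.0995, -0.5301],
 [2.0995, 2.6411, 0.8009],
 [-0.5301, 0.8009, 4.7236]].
sigma(A) ≈ {-5, 3, 5}

A is real symmetric, so its spectrum consists of real eigenvalues. Expanding the characteristic polynomial of the displayed matrix gives
  det(λ I - A) = p(λ) = λ^3 + (-3)λ^2 + (-25)λ + (75).
Solving p(λ) = 0 yields eigenvalues ≈ -5, 3, 5. (A is shown rounded to 4 decimals, so these recover the underlying integer eigenvalues to within that precision.)
Verification: the trace of A = 3 equals the sum of eigenvalues 3, and det(A) ≈ -74.9993 matches the eigenvalue product -75.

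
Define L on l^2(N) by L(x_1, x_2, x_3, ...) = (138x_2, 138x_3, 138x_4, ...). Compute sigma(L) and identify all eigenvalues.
sigma(L) = closed disk {z in C : |z| ≤ 138}; sigma_p(L) = open disk {z in C : |z| < 138}

Note L = 138·V where V is the unit left shift (V x)_k = x_{k+1}; so sigma(L) = 138·sigma(V) and ||L|| = 138||V||. ||L x||^2 = 19044sum_{k≥2} |x_k|^2 ≤ 19044||x||^2, with equality on {x : x_1 = 0}, so ||L|| = 138. For any lambda with |lambda| < 138, set r = lambda/138 (|r| < 1); the vector x = (1, r, r^2, ...) is in l^2 and satisfies L x = 138(r, r^2, ...) = lambda x, so lambda is an eigenvalue. On the boundary |lambda| = 138 the geometric series diverges, so no l^2 eigenvector exists, but these lambda lie in the approximate point spectrum. Hence sigma(L) is the closed disk of radius 138 and sigma_p(L) is the open disk.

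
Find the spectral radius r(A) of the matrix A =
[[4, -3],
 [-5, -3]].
r(A) = (1 + sqrt(109))/2 ≈ 5.7202

The eigenvalues of A are the roots of its characteristic polynomial. With M = A (coefficients from the trace and determinant):
  p(λ) = det(λ I - M) = λ^2 - λ - 27.
For λ^2 - λ - 27 the discriminant is 109. It is nonnegative but not a perfect square, so the roots are real and irrational: λ = (1 ± sqrt(109))/2 ≈ 5.7202, -4.7202.
Thus the eigenvalues (to 4 decimals) are 5.7202 (modulus 5.7202); -4.7202 (modulus 4.7202). The spectral radius is the largest modulus: r(A) = (1 + sqrt(109))/2 ≈ 5.7202. (Cross-check: r(A) ≤ ||A||_2 ≈ 6.4331; equality holds whenever A is normal, though it can also hold for some non-normal A.)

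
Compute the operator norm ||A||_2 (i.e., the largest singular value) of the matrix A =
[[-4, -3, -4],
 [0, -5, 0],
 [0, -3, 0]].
||A||_2 = sqrt((75 + sqrt(1273))/2) ≈ 7.4391 (= sqrt(largest eigenvalue of A^T A))

||A||_2 = sigma_max(A) = sqrt(lambda_max(A^T A)). Form the symmetric matrix M = A^T A =
[[16, 12, 16],
 [12, 43, 12],
 [16, 12, 16]].
Its characteristic polynomial (trace, sum of principal 2x2 minors, determinant of M give the coefficients) is
  p(λ) = det(λ I - M) = λ^3 - 75λ^2 + 1088λ.
The constant term is 0, so λ = 0 is a root. Dividing out λ leaves p(λ) = λ(λ^2 - 75λ + 1088). For λ^2 - 75λ + 1088 the discriminant is 1273. It is nonnegative but not a perfect square, so the roots are real and irrational: λ = (75 ± sqrt(1273))/2 ≈ 55.3396, 19.6604.
So the eigenvalues of A^T A are ≈ 0, 19.6604, 55.3396 (all ≥ 0, as they must be for A^T A). The largest is λ_max = (75 + sqrt(1273))/2 ≈ 55.3396, hence ||A||_2 = sqrt(λ_max) = sqrt((75 + sqrt(1273))/2) ≈ 7.4391.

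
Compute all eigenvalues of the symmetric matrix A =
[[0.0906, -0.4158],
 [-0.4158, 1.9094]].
sigma(A) ≈ {0, 2}

A is real symmetric, so its spectrum consists of real eigenvalues. Expanding the characteristic polynomial of the displayed matrix gives
  det(λ I - A) = p(λ) = λ^2 + (-2)λ + (0).
Solving p(λ) = 0 yields eigenvalues ≈ 0, 2. (A is shown rounded to 4 decimals, so these recover the underlying integer eigenvalues to within that precision.)
Verification: the trace of A = 2 equals the sum of eigenvalues 2, and det(A) ≈ 0.0001 matches the eigenvalue product 0.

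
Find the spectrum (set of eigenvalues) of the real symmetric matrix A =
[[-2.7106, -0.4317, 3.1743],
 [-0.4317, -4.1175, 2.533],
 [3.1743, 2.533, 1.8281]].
sigma(A) ≈ {-6, -3, 4}

A is real symmetric, so its spectrum consists of real eigenvalues. Expanding the characteristic polynomial of the displayed matrix gives
  det(λ I - A) = p(λ) = λ^3 + (5)λ^2 + (-18)λ + (-72).
Solving p(λ) = 0 yields eigenvalues ≈ -6, -3, 4. (A is shown rounded to 4 decimals, so these recover the underlying integer eigenvalues to within that precision.)
Verification: the trace of A = -5 equals the sum of eigenvalues -5, and det(A) ≈ 72.0005 matches the eigenvalue product 72.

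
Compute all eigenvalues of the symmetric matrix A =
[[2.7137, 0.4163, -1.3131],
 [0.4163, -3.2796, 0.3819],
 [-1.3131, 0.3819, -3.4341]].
sigma(A) ≈ {-4, -3, 3}

A is real symmetric, so its spectrum consists of real eigenvalues. Expanding the characteristic polynomial of the displayed matrix gives
  det(λ I - A) = p(λ) = λ^3 + (4)λ^2 + (-9)λ + (-36).
Solving p(λ) = 0 yields eigenvalues ≈ -4, -3, 3. (A is shown rounded to 4 decimals, so these recover the underlying integer eigenvalues to within that precision.)
Verification: the trace of A = -4 equals the sum of eigenvalues -4, and det(A) ≈ 35.9996 matches the eigenvalue product 36.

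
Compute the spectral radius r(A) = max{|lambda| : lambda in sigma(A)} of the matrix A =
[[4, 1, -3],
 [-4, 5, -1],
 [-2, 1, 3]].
r(A) = 6

The eigenvalues of A are the roots of its characteristic polynomial. With M = A (coefficients from the trace, the sum of principal 2x2 minors, and det A):
  p(λ) = det(λ I - M) = λ^3 - 12λ^2 + 46λ - 60.
By the rational root theorem any rational root is an integer divisor of 60. Testing λ = 6: p(6) = 216 - 432 + 276 - 60 = 0, so λ = 6 is a root. Dividing out (λ - 6) leaves p(λ) = (λ - 6)(λ^2 - 6λ + 10). For λ^2 - 6λ + 10 the discriminant is -4. It is negative, so the roots are the complex-conjugate pair λ = 3 ± (sqrt(4)/2) i ≈ 3 ± 1i. For a conjugate pair the product of the roots equals the constant term, so |λ|^2 = 10 and |λ| = sqrt(10) ≈ 3.1623.
Thus the eigenvalues (to 4 decimals) are 3 ± 1i (modulus 3.1623); 6 (modulus 6). The spectral radius is the largest modulus: r(A) = 6. (Cross-check: r(A) ≤ ||A||_2 ≈ 7.2265; equality holds whenever A is normal, though it can also hold for some non-normal A.)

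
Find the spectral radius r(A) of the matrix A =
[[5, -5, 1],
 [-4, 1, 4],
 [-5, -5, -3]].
r(A) ≈ 8.1013

The eigenvalues of A are the roots of its characteristic polynomial. With M = A (coefficients from the trace, the sum of principal 2x2 minors, and det A):
  p(λ) = det(λ I - M) = λ^3 - 3λ^2 - 8λ - 270.
No integer candidate from the rational root theorem (±divisors of 270) is a root, so the roots are irrational. The cubic discriminant is Δ = -2111476 < 0, so there is one real root and a complex-conjugate pair. p(8) = -14 and p(9) = 144 have opposite signs, so a root lies in (8, 9); Newton's method refines it to λ ≈ 8.1013. Dividing out (λ - (8.1013)) leaves approximately λ^2 + 5.1013λ + 33.3278. For λ^2 + 5.1013λ + 33.3278 the discriminant is -107.2874. It is negative, so the remaining roots are the complex-conjugate pair λ ≈ -2.5507 ± 5.179i. Their product equals the constant term, so |λ|^2 ≈ 33.3278 and |λ| ≈ 5.773.
Thus the eigenvalues (to 4 decimals) are 8.1013 (modulus 8.1013); -2.5507 ± 5.179i (modulus 5.773). The spectral radius is the largest modulus: r(A) ≈ 8.1013. (Cross-check: r(A) ≤ ||A||_2 ≈ 8.1859; equality holds whenever A is normal, though it can also hold for some non-normal A.)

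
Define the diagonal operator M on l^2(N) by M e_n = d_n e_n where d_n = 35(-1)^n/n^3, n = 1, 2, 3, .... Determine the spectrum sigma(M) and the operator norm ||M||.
sigma(M) = {35(-1)^n/n^3 : n ≥ 1} ∪ {0}; ||M|| = 35

A bounded diagonal operator on l^2 with diagonal entries d_n has spectrum equal to the closure of {d_n : n ≥ 1}: every d_n is an eigenvalue (with eigenvector e_n), so {d_n} ⊂ sigma(M); the spectrum is closed, so its closure is too; and for lambda not in the closure, (M - lambda I) has bounded inverse (the diagonal entries 1/(d_n - lambda) are bounded). For our sequence d_n = 35(-1)^n/n^3, n = 1, 2, 3, ...:
  - {d_n} = {35(-1)^n/n^3 : n ≥ 1}; the only limit point is 0
  - closure = {35(-1)^n/n^3 : n ≥ 1} ∪ {0}
For the norm: a diagonal operator has ||M|| = sup_n |d_n|. Here |d_n| = 35/n^3 is decreasing, so sup_n |d_n| = |d_1| = 35. So ||M|| = 35.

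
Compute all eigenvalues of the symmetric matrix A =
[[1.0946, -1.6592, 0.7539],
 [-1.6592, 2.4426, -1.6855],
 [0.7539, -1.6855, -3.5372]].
sigma(A) ≈ {-4, 0, 4}

A is real symmetric, so its spectrum consists of real eigenvalues. Expanding the characteristic polynomial of the displayed matrix gives
  det(λ I - A) = p(λ) = λ^3 + (0)λ^2 + (-16)λ + (0).
Solving p(λ) = 0 yields eigenvalues ≈ -4, 0, 4. (A is shown rounded to 4 decimals, so these recover the underlying integer eigenvalues to within that precision.)
Verification: the trace of A = 0 equals the sum of eigenvalues 0, and det(A) ≈ -0.0009 matches the eigenvalue product 0.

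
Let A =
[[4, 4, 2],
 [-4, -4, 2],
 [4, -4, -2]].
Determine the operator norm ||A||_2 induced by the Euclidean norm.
||A||_2 = 8 (= sqrt(largest eigenvalue of A^T A))

||A||_2 = sigma_max(A) = sqrt(lambda_max(A^T A)). Form the symmetric matrix M = A^T A =
[[48, 16, -8],
 [16, 48, 8],
 [-8, 8, 12]].
Its characteristic polynomial (trace, sum of principal 2x2 minors, determinant of M give the coefficients) is
  p(λ) = det(λ I - M) = λ^3 - 108λ^2 + 3072λ - 16384.
By the rational root theorem any rational root is an integer divisor of 16384. Testing λ = 64: p(64) = 262144 - 442368 + 196608 - 16384 = 0, so λ = 64 is a root. Dividing out (λ - 64) leaves p(λ) = (λ - 64)(λ^2 - 44λ + 256). For λ^2 - 44λ + 256 the discriminant is 912. It is nonnegative but not a perfect square, so the roots are real and irrational: λ = (44 ± sqrt(912))/2 ≈ 37.0997, 6.9003.
So the eigenvalues of A^T A are ≈ 6.9003, 37.0997, 64 (all ≥ 0, as they must be for A^T A). The largest is λ_max = 64, hence ||A||_2 = sqrt(λ_max) = 8.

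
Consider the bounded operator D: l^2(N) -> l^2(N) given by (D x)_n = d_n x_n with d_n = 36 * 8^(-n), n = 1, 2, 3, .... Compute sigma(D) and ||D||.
sigma(D) = {36 * 8^(-n) : n ≥ 1} ∪ {0}; ||D|| = 9/2

A bounded diagonal operator on l^2 with diagonal entries d_n has spectrum equal to the closure of {d_n : n ≥ 1}: every d_n is an eigenvalue (with eigenvector e_n), so {d_n} ⊂ sigma(D); the spectrum is closed, so its closure is too; and for lambda not in the closure, (D - lambda I) has bounded inverse (the diagonal entries 1/(d_n - lambda) are bounded). For our sequence d_n = 36 * 8^(-n), n = 1, 2, 3, ...:
  - {d_n} = {36 * 8^(-n) : n ≥ 1}; the only limit point is 0
  - closure = {36 * 8^(-n) : n ≥ 1} ∪ {0}
For the norm: a diagonal operator has ||D|| = sup_n |d_n|. Here d_n = 36 * 8^(-n) is positive and decreasing, so sup_n |d_n| = d_1 = 36/8 = 9/2. So ||D|| = 9/2.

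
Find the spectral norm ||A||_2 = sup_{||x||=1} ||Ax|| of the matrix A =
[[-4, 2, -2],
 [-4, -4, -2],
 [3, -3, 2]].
||A||_2 ≈ 7.2793 (= sqrt(largest eigenvalue of A^T A))

||A||_2 = sigma_max(A) = sqrt(lambda_max(A^T A)). Form the symmetric matrix M = A^T A =
[[41, -1, 22],
 [-1, 29, -2],
 [22, -2, 12]].
Its characteristic polynomial (trace, sum of principal 2x2 minors, determinant of M give the coefficients) is
  p(λ) = det(λ I - M) = λ^3 - 82λ^2 + 1540λ - 144.
No integer candidate from the rational root theorem (±divisors of 144) is a root, so the roots are irrational. The cubic discriminant is Δ = 1346752320 > 0, so there are three distinct real roots. p(0) = -144 and p(1) = 1315 have opposite signs, so a root lies in (0, 1); Newton's method refines it to λ ≈ 0.094. p(28) = 640 and p(29) = -57 have opposite signs, so a root lies in (28, 29); Newton's method refines it to λ ≈ 28.9178. p(52) = -1184 and p(53) = 15 have opposite signs, so a root lies in (52, 53); Newton's method refines it to λ ≈ 52.9882. Check (Vieta): the three roots sum to 82, matching tr M = 82.
So the eigenvalues of A^T A are ≈ 0.094, 28.9178, 52.9882 (all ≥ 0, as they must be for A^T A). The largest is λ_max ≈ 52.9882, hence ||A||_2 = sqrt(λ_max) ≈ 7.2793.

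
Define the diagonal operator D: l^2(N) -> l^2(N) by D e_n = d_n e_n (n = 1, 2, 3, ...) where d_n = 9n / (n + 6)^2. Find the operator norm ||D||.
||D|| = 3/8 (attained at n = 6)

For D diagonal, ||D|| = sup_n |d_n|. Treat f(x) = 9x / (x + 6)^2 for real x > 0. By the quotient rule, f'(x) = 9(6 - x)/(x + 6)^3, which is positive for x < 6 and negative for x > 6. So f has a unique maximum at x = 6, and since 6 is a positive integer, the supremum over n ≥ 1 is attained at n = 6: d_6 = 9·6/(6 + 6)^2 = 9·6/144 = 3/8. Hence ||D|| = 3/8.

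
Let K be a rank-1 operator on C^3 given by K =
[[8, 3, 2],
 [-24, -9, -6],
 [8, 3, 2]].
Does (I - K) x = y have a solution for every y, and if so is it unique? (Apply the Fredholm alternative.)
(I - K) is singular (det(I - K) = 0, i.e. 1 ∈ sigma(K)). (I - K) x = y is solvable iff y ⊥ ker((I - K)^*) = span{(8, 3, 2)}, i.e. iff 8y_1 + 3y_2 + 2y_3 = 0. When solvable, the solutions are x = y + c·(1, -3, 1), c arbitrary (ker(I - K) = span{(1, -3, 1)}, dimension 1).

K has rank 1, so it is an outer product K = u v^T: every row of K is a multiple of one row vector. Reading off the entries, u = (1, -3, 1) and v = (8, 3, 2) (row i of K equals u_i·v^T). A rank-one matrix u v^T satisfies K u = u (v·u) and kills the (2)-dimensional subspace v^⊥, so its characteristic polynomial is lambda^2 (lambda - v·u) with v·u = tr K = 1. Hence the eigenvalues of I - K are 1 (multiplicity 2) and 1 - (1) = 0, so det(I - K) = 0. (Direct check: I - K =
[[-7, -3, -2],
 [24, 10, 6],
 [-8, -3, -1]]
has determinant 0.) So 1 is an eigenvalue of K and (I - K) is not invertible. The finite-dimensional Fredholm alternative says: either (I - K) is invertible, or ker(I - K) ≠ {0} and then range(I - K) = ker((I - K)^*)^⊥, with dim ker(I - K) = dim ker((I - K)^*). We are in the second case, so we need both kernels. Kernel of I - K: (I - K) u = u - u (v·u) = u - u = 0, so ker(I - K) = span{u} = span{(1, -3, 1)} (it is exactly 1-dimensional because rank(I - K) = 2). Kernel of the adjoint: K is real, so (I - K)^* = I - K^T = I - v u^T, and (I - v u^T) v = v - v (u·v) = 0; hence ker((I - K)^*) = span{v} = span{(8, 3, 2)}. Therefore (I - K) x = y is solvable iff <y, v> = 0, i.e. iff 8y_1 + 3y_2 + 2y_3 = 0. When this holds, K y = u (v·y) = 0, so (I - K) y = y and x = y is a particular solution; the full solution set is the line x = y + c·u = y + c·(1, -3, 1), c ∈ C.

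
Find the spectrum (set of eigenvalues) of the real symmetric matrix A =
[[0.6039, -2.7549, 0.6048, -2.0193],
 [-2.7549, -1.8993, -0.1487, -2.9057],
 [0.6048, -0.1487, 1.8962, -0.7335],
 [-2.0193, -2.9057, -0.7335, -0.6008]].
sigma(A) ≈ {-6, 1, 2, 3}

A is real symmetric, so its spectrum consists of real eigenvalues. Expanding the characteristic polynomial of the displayed matrix gives
  det(λ I - A) = p(λ) = λ^4 + (0)λ^3 + (-25)λ^2 + (60.0014)λ + (-36.0014).
Solving p(λ) = 0 yields eigenvalues ≈ -6, 1, 2, 3. (A is shown rounded to 4 decimals, so these recover the underlying integer eigenvalues to within that precision.)
Verification: the trace of A = 0 equals the sum of eigenvalues 0, and det(A) ≈ -36.0014 matches the eigenvalue product -36.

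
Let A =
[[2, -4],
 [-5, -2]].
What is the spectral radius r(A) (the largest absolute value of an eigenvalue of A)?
r(A) = sqrt(96)/2 ≈ 4.899

The eigenvalues of A are the roots of its characteristic polynomial. With M = A (coefficients from the trace and determinant):
  p(λ) = det(λ I - M) = λ^2 - 24.
For λ^2 - 24 the discriminant is 96. It is nonnegative but not a perfect square, so the roots are real and irrational: λ = ± sqrt(96)/2 ≈ 4.899, -4.899.
Thus the eigenvalues (to 4 decimals) are 4.899 (modulus 4.899); -4.899 (modulus 4.899). The spectral radius is the largest modulus: r(A) = sqrt(96)/2 ≈ 4.899. (Cross-check: r(A) ≤ ||A||_2 ≈ 5.4244; equality holds whenever A is normal, though it can also hold for some non-normal A.)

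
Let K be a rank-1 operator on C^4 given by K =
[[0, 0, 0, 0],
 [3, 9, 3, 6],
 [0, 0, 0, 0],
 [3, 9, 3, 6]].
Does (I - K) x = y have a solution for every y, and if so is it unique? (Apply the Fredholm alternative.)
(I - K) is invertible (det(I - K) = -14 ≠ 0), so for every y in C^4 the equation (I - K) x = y has a unique solution.

K has rank 1, so it is an outer product K = u v^T: every row of K is a multiple of one row vector. Reading off the entries, u = (0, 3, 0, 3) and v = (1, 3, 1, 2) (row i of K equals u_i·v^T). A rank-one matrix u v^T satisfies K u = u (v·u) and kills the (3)-dimensional subspace v^⊥, so its characteristic polynomial is lambda^3 (lambda - v·u) with v·u = tr K = 15. Hence the eigenvalues of I - K are 1 (multiplicity 3) and 1 - (15) = -14, so det(I - K) = -14. (Direct check: I - K =
[[1, 0, 0, 0],
 [-3, -8, -3, -6],
 [0, 0, 1, 0],
 [-3, -9, -3, -5]]
has determinant -14.) The finite-dimensional Fredholm alternative says: either (I - K) is invertible, or ker(I - K) ≠ {0} and then range(I - K) = ker((I - K)^*)^⊥, with dim ker(I - K) = dim ker((I - K)^*). Since det(I - K) ≠ 0, 1 is not an eigenvalue of K and ker(I - K) = {0}, so we are in the first case: for every y there is a unique x = (I - K)^(-1) y. Explicitly, by the Sherman–Morrison formula, (I - u v^T)^(-1) = I + u v^T/(1 - v·u), i.e. (I - K)^(-1) = I + K/(-14).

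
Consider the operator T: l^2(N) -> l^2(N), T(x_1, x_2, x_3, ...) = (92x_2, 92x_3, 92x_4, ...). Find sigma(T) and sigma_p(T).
sigma(T) = closed disk {z in C : |z| ≤ 92}; sigma_p(T) = open disk {z in C : |z| < 92}

Note T = 92·V where V is the unit left shift (V x)_k = x_{k+1}; so sigma(T) = 92·sigma(V) and ||T|| = 92||V||. ||T x||^2 = 8464sum_{k≥2} |x_k|^2 ≤ 8464||x||^2, with equality on {x : x_1 = 0}, so ||T|| = 92. For any lambda with |lambda| < 92, set r = lambda/92 (|r| < 1); the vector x = (1, r, r^2, ...) is in l^2 and satisfies T x = 92(r, r^2, ...) = lambda x, so lambda is an eigenvalue. On the boundary |lambda| = 92 the geometric series diverges, so no l^2 eigenvector exists, but these lambda lie in the approximate point spectrum. Hence sigma(T) is the closed disk of radius 92 and sigma_p(T) is the open disk.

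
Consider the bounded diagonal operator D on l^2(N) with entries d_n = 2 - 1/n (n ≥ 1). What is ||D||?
||D|| = 2

For a diagonal operator on l^2 with entries d_n, ||D|| = sup_n |d_n|. Here d_1 = 1, d_2 = 3/2, ..., and d_n = 2 - 1/n increases monotonically toward 2. All terms lie in [1, 2), so |d_n| = d_n and the supremum is the limit 2, which is not attained by any individual d_n. Hence ||D|| = 2.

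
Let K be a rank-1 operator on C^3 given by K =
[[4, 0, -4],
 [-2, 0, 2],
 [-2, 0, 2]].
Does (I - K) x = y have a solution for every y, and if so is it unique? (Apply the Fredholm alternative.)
(I - K) is invertible (det(I - K) = -5 ≠ 0), so for every y in C^3 the equation (I - K) x = y has a unique solution.

K has rank 1, so it is an outer product K = u v^T: every row of K is a multiple of one row vector. Reading off the entries, u = (2, -1, -1) and v = (2, 0, -2) (row i of K equals u_i·v^T). A rank-one matrix u v^T satisfies K u = u (v·u) and kills the (2)-dimensional subspace v^⊥, so its characteristic polynomial is lambda^2 (lambda - v·u) with v·u = tr K = 6. Hence the eigenvalues of I - K are 1 (multiplicity 2) and 1 - (6) = -5, so det(I - K) = -5. (Direct check: I - K =
[[-3, 0, 4],
 [2, 1, -2],
 [2, 0, -1]]
has determinant -5.) The finite-dimensional Fredholm alternative says: either (I - K) is invertible, or ker(I - K) ≠ {0} and then range(I - K) = ker((I - K)^*)^⊥, with dim ker(I - K) = dim ker((I - K)^*). Since det(I - K) ≠ 0, 1 is not an eigenvalue of K and ker(I - K) = {0}, so we are in the first case: for every y there is a unique x = (I - K)^(-1) y. Explicitly, by the Sherman–Morrison formula, (I - u v^T)^(-1) = I + u v^T/(1 - v·u), i.e. (I - K)^(-1) = I + K/(-5).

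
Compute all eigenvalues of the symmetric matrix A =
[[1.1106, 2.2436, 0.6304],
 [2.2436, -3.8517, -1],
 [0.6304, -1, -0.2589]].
sigma(A) ≈ {-5, 0, 2}

A is real symmetric, so its spectrum consists of real eigenvalues. Expanding the characteristic polynomial of the displayed matrix gives
  det(λ I - A) = p(λ) = λ^3 + (3)λ^2 + (-10)λ + (0).
Solving p(λ) = 0 yields eigenvalues ≈ -5, 0, 2. (A is shown rounded to 4 decimals, so these recover the underlying integer eigenvalues to within that precision.)
Verification: the trace of A = -3 equals the sum of eigenvalues -3, and det(A) ≈ 0.0001 matches the eigenvalue product 0.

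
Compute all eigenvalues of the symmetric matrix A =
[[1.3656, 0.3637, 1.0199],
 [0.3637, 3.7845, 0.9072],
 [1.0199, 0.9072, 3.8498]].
sigma(A) ≈ {1, 3, 5}

A is real symmetric, so its spectrum consists of real eigenvalues. Expanding the characteristic polynomial of the displayed matrix gives
  det(λ I - A) = p(λ) = λ^3 + (-9)λ^2 + (23)λ + (-15).
Solving p(λ) = 0 yields eigenvalues ≈ 1, 3, 5. (A is shown rounded to 4 decimals, so these recover the underlying integer eigenvalues to within that precision.)
Verification: the trace of A = 9 equals the sum of eigenvalues 9, and det(A) ≈ 14.9995 matches the eigenvalue product 15.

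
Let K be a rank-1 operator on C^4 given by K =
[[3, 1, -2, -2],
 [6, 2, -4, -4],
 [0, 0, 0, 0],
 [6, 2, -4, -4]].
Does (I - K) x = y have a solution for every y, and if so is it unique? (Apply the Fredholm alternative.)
(I - K) is singular (det(I - K) = 0, i.e. 1 ∈ sigma(K)). (I - K) x = y is solvable iff y ⊥ ker((I - K)^*) = span{(-3, -1, 2, 2)}, i.e. iff -3y_1 - y_2 + 2y_3 + 2y_4 = 0. When solvable, the solutions are x = y + c·(-1, -2, 0, -2), c arbitrary (ker(I - K) = span{(-1, -2, 0, -2)}, dimension 1).

K has rank 1, so it is an outer product K = u v^T: every row of K is a multiple of one row vector. Reading off the entries, u = (-1, -2, 0, -2) and v = (-3, -1, 2, 2) (row i of K equals u_i·v^T). A rank-one matrix u v^T satisfies K u = u (v·u) and kills the (3)-dimensional subspace v^⊥, so its characteristic polynomial is lambda^3 (lambda - v·u) with v·u = tr K = 1. Hence the eigenvalues of I - K are 1 (multiplicity 3) and 1 - (1) = 0, so det(I - K) = 0. (Direct check: I - K =
[[-2, -1, 2, 2],
 [-6, -1, 4, 4],
 [0, 0, 1, 0],
 [-6, -2, 4, 5]]
has determinant 0.) So 1 is an eigenvalue of K and (I - K) is not invertible. The finite-dimensional Fredholm alternative says: either (I - K) is invertible, or ker(I - K) ≠ {0} and then range(I - K) = ker((I - K)^*)^⊥, with dim ker(I - K) = dim ker((I - K)^*). We are in the second case, so we need both kernels. Kernel of I - K: (I - K) u = u - u (v·u) = u - u = 0, so ker(I - K) = span{u} = span{(-1, -2, 0, -2)} (it is exactly 1-dimensional because rank(I - K) = 3). Kernel of the adjoint: K is real, so (I - K)^* = I - K^T = I - v u^T, and (I - v u^T) v = v - v (u·v) = 0; hence ker((I - K)^*) = span{v} = span{(-3, -1, 2, 2)}. Therefore (I - K) x = y is solvable iff <y, v> = 0, i.e. iff -3y_1 - y_2 + 2y_3 + 2y_4 = 0. When this holds, K y = u (v·y) = 0, so (I - K) y = y and x = y is a particular solution; the full solution set is the line x = y + c·u = y + c·(-1, -2, 0, -2), c ∈ C.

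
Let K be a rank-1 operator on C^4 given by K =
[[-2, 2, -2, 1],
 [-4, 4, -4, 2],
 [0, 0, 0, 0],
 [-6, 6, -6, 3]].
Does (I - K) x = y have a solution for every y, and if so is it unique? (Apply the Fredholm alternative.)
(I - K) is invertible (det(I - K) = -4 ≠ 0), so for every y in C^4 the equation (I - K) x = y has a unique solution.

K has rank 1, so it is an outer product K = u v^T: every row of K is a multiple of one row vector. Reading off the entries, u = (1, 2, 0, 3) and v = (-2, 2, -2, 1) (row i of K equals u_i·v^T). A rank-one matrix u v^T satisfies K u = u (v·u) and kills the (3)-dimensional subspace v^⊥, so its characteristic polynomial is lambda^3 (lambda - v·u) with v·u = tr K = 5. Hence the eigenvalues of I - K are 1 (multiplicity 3) and 1 - (5) = -4, so det(I - K) = -4. (Direct check: I - K =
[[3, -2, 2, -1],
 [4, -3, 4, -2],
 [0, 0, 1, 0],
 [6, -6, 6, -2]]
has determinant -4.) The finite-dimensional Fredholm alternative says: either (I - K) is invertible, or ker(I - K) ≠ {0} and then range(I - K) = ker((I - K)^*)^⊥, with dim ker(I - K) = dim ker((I - K)^*). Since det(I - K) ≠ 0, 1 is not an eigenvalue of K and ker(I - K) = {0}, so we are in the first case: for every y there is a unique x = (I - K)^(-1) y. Explicitly, by the Sherman–Morrison formula, (I - u v^T)^(-1) = I + u v^T/(1 - v·u), i.e. (I - K)^(-1) = I + K/(-4).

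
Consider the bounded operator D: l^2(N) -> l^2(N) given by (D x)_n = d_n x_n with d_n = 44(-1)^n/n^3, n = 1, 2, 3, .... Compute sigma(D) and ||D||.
sigma(D) = {44(-1)^n/n^3 : n ≥ 1} ∪ {0}; ||D|| = 44

A bounded diagonal operator on l^2 with diagonal entries d_n has spectrum equal to the closure of {d_n : n ≥ 1}: every d_n is an eigenvalue (with eigenvector e_n), so {d_n} ⊂ sigma(D); the spectrum is closed, so its closure is too; and for lambda not in the closure, (D - lambda I) has bounded inverse (the diagonal entries 1/(d_n - lambda) are bounded). For our sequence d_n = 44(-1)^n/n^3, n = 1, 2, 3, ...:
  - {d_n} = {44(-1)^n/n^3 : n ≥ 1}; the only limit point is 0
  - closure = {44(-1)^n/n^3 : n ≥ 1} ∪ {0}
For the norm: a diagonal operator has ||D|| = sup_n |d_n|. Here |d_n| = 44/n^3 is decreasing, so sup_n |d_n| = |d_1| = 44. So ||D|| = 44.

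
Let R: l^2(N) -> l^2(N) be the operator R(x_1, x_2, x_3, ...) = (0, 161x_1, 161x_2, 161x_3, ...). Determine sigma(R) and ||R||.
sigma(R) = closed disk {z in C : |z| ≤ 161}; ||R|| = 161

Note R = 161·U where U is the unit right shift (U x)_k = x_{k-1} (with x_0 := 0); so ||R|| = 161||U|| and sigma(R) = 161·sigma(U). ||R x||^2 = sum_{k≥1} |161x_k|^2 = 25921||x||^2, so ||R|| = 161 and sigma(R) ⊂ {|z| ≤ 161}. For any |lambda| < 161, the equation (R - lambda I) x = 0 forces x_1 = 0, then 161x_k = lambda x_{k+1} ⇒ x = 0, so R has no eigenvalues. But (R - lambda I) is not surjective for |lambda| < 161: solving (R - lambda I) x = e_1 would require x_n proportional to (lambda/161)^(-n), which is not in l^2. So every |lambda| < 161 lies in the residual spectrum. The boundary |lambda| = 161 is in the approximate point spectrum (the spectrum is closed). Hence sigma(R) is the closed disk of radius 161.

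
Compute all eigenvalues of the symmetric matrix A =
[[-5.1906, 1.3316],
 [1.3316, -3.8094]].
sigma(A) ≈ {-6, -3}

A is real symmetric, so its spectrum consists of real eigenvalues. Expanding the characteristic polynomial of the displayed matrix gives
  det(λ I - A) = p(λ) = λ^2 + (9)λ + (18).
Solving p(λ) = 0 yields eigenvalues ≈ -6, -3. (A is shown rounded to 4 decimals, so these recover the underlying integer eigenvalues to within that precision.)
Verification: the trace of A = -9 equals the sum of eigenvalues -9, and det(A) ≈ 17.9999 matches the eigenvalue product 18.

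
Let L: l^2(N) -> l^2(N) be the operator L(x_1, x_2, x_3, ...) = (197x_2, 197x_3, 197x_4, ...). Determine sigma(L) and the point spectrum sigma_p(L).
sigma(L) = closed disk {z in C : |z| ≤ 197}; sigma_p(L) = open disk {z in C : |z| < 197}

Note L = 197·V where V is the unit left shift (V x)_k = x_{k+1}; so sigma(L) = 197·sigma(V) and ||L|| = 197||V||. ||L x||^2 = 38809sum_{k≥2} |x_k|^2 ≤ 38809||x||^2, with equality on {x : x_1 = 0}, so ||L|| = 197. For any lambda with |lambda| < 197, set r = lambda/197 (|r| < 1); the vector x = (1, r, r^2, ...) is in l^2 and satisfies L x = 197(r, r^2, ...) = lambda x, so lambda is an eigenvalue. On the boundary |lambda| = 197 the geometric series diverges, so no l^2 eigenvector exists, but these lambda lie in the approximate point spectrum. Hence sigma(L) is the closed disk of radius 197 and sigma_p(L) is the open disk.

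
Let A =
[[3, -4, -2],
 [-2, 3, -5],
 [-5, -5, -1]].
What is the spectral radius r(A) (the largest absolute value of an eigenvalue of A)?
r(A) ≈ 6.5008

The eigenvalues of A are the roots of its characteristic polynomial. With M = A (coefficients from the trace, the sum of principal 2x2 minors, and det A):
  p(λ) = det(λ I - M) = λ^3 - 5λ^2 - 40λ + 226.
No integer candidate from the rational root theorem (±divisors of 226) is a root, so the roots are irrational. The cubic discriminant is Δ = -156452 < 0, so there is one real root and a complex-conjugate pair. p(-7) = -82 and p(-6) = 70 have opposite signs, so a root lies in (-7, -6); Newton's method refines it to λ ≈ -6.5008. Dividing out (λ - (-6.5008)) leaves approximately λ^2 - 11.5008λ + 34.7648. For λ^2 - 11.5008λ + 34.7648 the discriminant is -6.7904. It is negative, so the remaining roots are the complex-conjugate pair λ ≈ 5.7504 ± 1.3029i. Their product equals the constant term, so |λ|^2 ≈ 34.7648 and |λ| ≈ 5.8962.
Thus the eigenvalues (to 4 decimals) are -6.5008 (modulus 6.5008); 5.7504 ± 1.3029i (modulus 5.8962). The spectral radius is the largest modulus: r(A) ≈ 6.5008. (Cross-check: r(A) ≤ ||A||_2 ≈ 7.3087; equality holds whenever A is normal, though it can also hold for some non-normal A.)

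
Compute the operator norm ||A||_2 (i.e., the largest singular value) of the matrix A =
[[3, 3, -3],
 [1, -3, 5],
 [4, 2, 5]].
||A||_2 ≈ 8.1883 (= sqrt(largest eigenvalue of A^T A))

||A||_2 = sigma_max(A) = sqrt(lambda_max(A^T A)). Form the symmetric matrix M = A^T A =
[[26, 14, 16],
 [14, 22, -14],
 [16, -14, 59]].
Its characteristic polynomial (trace, sum of principal 2x2 minors, determinant of M give the coefficients) is
  p(λ) = det(λ I - M) = λ^3 - 107λ^2 + 2756λ - 5184.
No integer candidate from the rational root theorem (±divisors of 5184) is a root, so the roots are irrational. The cubic discriminant is Δ = 4616979344 > 0, so there are three distinct real roots. p(2) = -92 and p(3) = 2148 have opposite signs, so a root lies in (2, 3); Newton's method refines it to λ ≈ 2.0394. p(37) = 958 and p(38) = -92 have opposite signs, so a root lies in (37, 38); Newton's method refines it to λ ≈ 37.9119. p(67) = -92 and p(68) = 1888 have opposite signs, so a root lies in (67, 68); Newton's method refines it to λ ≈ 67.0487. Check (Vieta): the three roots sum to 107, matching tr M = 107.
So the eigenvalues of A^T A are ≈ 2.0394, 37.9119, 67.0487 (all ≥ 0, as they must be for A^T A). The largest is λ_max ≈ 67.0487, hence ||A||_2 = sqrt(λ_max) ≈ 8.1883.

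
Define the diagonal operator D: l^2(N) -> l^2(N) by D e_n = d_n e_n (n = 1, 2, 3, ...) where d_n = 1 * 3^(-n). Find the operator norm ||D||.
||D|| = 1/3 (attained at n = 1)

For D diagonal, ||D|| = sup_n |d_n|. The sequence d_n = 1 * 3^(-n) is positive and strictly decreasing (ratio 3^(-1) < 1), so the supremum is d_1 = 1/3. Hence ||D|| = 1/3.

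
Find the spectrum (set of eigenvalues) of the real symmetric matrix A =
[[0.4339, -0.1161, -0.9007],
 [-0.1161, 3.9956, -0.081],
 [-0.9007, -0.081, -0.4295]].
sigma(A) ≈ {-1, 1, 4}

A is real symmetric, so its spectrum consists of real eigenvalues. Expanding the characteristic polynomial of the displayed matrix gives
  det(λ I - A) = p(λ) = λ^3 + (-4)λ^2 + (-1)λ + (4).
Solving p(λ) = 0 yields eigenvalues ≈ -1, 1, 4. (A is shown rounded to 4 decimals, so these recover the underlying integer eigenvalues to within that precision.)
Verification: the trace of A = 4 equals the sum of eigenvalues 4, and det(A) ≈ -4.0001 matches the eigenvalue product -4.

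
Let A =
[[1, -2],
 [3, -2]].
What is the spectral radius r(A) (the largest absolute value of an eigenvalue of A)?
r(A) = 2

The eigenvalues of A are the roots of its characteristic polynomial. With M = A (coefficients from the trace and determinant):
  p(λ) = det(λ I - M) = λ^2 + λ + 4.
For λ^2 + λ + 4 the discriminant is -15. It is negative, so the roots are the complex-conjugate pair λ = -1/2 ± (sqrt(15)/2) i ≈ -0.5 ± 1.9365i. For a conjugate pair the product of the roots equals the constant term, so |λ|^2 = 4 and |λ| = sqrt(4) = 2.
Thus the eigenvalues (to 4 decimals) are -0.5 ± 1.9365i (modulus 2). The spectral radius is the largest modulus: r(A) = 2. (Cross-check: r(A) ≤ ||A||_2 ≈ 4.1306; equality holds whenever A is normal, though it can also hold for some non-normal A.)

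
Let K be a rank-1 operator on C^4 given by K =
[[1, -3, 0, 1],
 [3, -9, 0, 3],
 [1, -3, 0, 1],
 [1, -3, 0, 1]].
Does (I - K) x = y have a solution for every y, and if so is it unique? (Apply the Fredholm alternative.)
(I - K) is invertible (det(I - K) = 8 ≠ 0), so for every y in C^4 the equation (I - K) x = y has a unique solution.

K has rank 1, so it is an outer product K = u v^T: every row of K is a multiple of one row vector. Reading off the entries, u = (1, 3, 1, 1) and v = (1, -3, 0, 1) (row i of K equals u_i·v^T). A rank-one matrix u v^T satisfies K u = u (v·u) and kills the (3)-dimensional subspace v^⊥, so its characteristic polynomial is lambda^3 (lambda - v·u) with v·u = tr K = -7. Hence the eigenvalues of I - K are 1 (multiplicity 3) and 1 - (-7) = 8, so det(I - K) = 8. (Direct check: I - K =
[[0, 3, 0, -1],
 [-3, 10, 0, -3],
 [-1, 3, 1, -1],
 [-1, 3, 0, 0]]
has determinant 8.) The finite-dimensional Fredholm alternative says: either (I - K) is invertible, or ker(I - K) ≠ {0} and then range(I - K) = ker((I - K)^*)^⊥, with dim ker(I - K) = dim ker((I - K)^*). Since det(I - K) ≠ 0, 1 is not an eigenvalue of K and ker(I - K) = {0}, so we are in the first case: for every y there is a unique x = (I - K)^(-1) y. Explicitly, by the Sherman–Morrison formula, (I - u v^T)^(-1) = I + u v^T/(1 - v·u), i.e. (I - K)^(-1) = I + K/(8).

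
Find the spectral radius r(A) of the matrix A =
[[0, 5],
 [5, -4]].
r(A) = (4 + sqrt(116))/2 ≈ 7.3852

The eigenvalues of A are the roots of its characteristic polynomial. With M = A (coefficients from the trace and determinant):
  p(λ) = det(λ I - M) = λ^2 + 4λ - 25.
For λ^2 + 4λ - 25 the discriminant is 116. It is nonnegative but not a perfect square, so the roots are real and irrational: λ = (-4 ± sqrt(116))/2 ≈ 3.3852, -7.3852.
Thus the eigenvalues (to 4 decimals) are 3.3852 (modulus 3.3852); -7.3852 (modulus 7.3852). The spectral radius is the largest modulus: r(A) = (4 + sqrt(116))/2 ≈ 7.3852. (Cross-check: r(A) ≤ ||A||_2 ≈ 7.3852; equality holds whenever A is normal, though it can also hold for some non-normal A.)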